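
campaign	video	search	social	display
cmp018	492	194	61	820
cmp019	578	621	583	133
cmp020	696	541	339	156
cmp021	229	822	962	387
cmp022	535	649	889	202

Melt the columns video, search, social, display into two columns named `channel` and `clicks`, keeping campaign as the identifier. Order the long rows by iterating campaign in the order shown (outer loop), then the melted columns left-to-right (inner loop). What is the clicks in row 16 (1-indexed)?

20 rows total (5 × 4). Row 16: index ⌊(16-1)/4⌋ = 3 into campaign → cmp021; (16-1) mod 4 = 3 into the melted columns → display.
So row 16 is (cmp021, display, 387); clicks = 387.

387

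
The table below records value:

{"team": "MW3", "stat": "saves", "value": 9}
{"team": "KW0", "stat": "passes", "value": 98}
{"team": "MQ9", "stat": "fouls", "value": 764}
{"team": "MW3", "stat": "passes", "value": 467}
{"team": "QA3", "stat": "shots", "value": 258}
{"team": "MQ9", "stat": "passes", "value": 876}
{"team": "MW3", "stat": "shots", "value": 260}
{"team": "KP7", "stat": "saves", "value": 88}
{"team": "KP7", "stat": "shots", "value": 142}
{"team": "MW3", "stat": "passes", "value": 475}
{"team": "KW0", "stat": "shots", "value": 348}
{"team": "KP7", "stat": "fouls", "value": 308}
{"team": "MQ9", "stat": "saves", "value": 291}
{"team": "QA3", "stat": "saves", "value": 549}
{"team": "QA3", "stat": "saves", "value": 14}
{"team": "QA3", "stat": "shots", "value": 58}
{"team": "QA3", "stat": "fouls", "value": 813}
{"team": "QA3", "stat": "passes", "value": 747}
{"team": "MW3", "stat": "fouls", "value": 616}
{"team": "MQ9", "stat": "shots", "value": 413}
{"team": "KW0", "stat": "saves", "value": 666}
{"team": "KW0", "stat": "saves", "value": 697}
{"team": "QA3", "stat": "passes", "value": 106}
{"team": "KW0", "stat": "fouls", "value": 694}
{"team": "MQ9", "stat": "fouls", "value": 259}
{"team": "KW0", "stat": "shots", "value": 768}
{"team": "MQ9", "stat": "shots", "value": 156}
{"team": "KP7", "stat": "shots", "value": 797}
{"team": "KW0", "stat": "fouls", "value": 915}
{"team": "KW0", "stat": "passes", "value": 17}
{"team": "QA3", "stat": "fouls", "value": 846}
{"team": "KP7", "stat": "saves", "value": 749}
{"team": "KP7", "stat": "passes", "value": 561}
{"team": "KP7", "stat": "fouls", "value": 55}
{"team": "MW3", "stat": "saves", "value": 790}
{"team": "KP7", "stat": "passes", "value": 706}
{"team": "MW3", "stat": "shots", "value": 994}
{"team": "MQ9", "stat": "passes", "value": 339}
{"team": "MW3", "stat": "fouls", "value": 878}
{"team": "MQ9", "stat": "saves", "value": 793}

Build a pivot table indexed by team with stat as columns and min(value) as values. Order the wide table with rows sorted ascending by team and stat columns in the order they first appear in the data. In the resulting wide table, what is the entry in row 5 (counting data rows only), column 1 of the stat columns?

With rows sorted ascending by team, row 5 is team=QA3. stat columns in first-appearance order: saves, passes, fouls, shots; column 1 is saves.
Long rows with team=QA3, stat=saves: min(549, 14) = 14.

14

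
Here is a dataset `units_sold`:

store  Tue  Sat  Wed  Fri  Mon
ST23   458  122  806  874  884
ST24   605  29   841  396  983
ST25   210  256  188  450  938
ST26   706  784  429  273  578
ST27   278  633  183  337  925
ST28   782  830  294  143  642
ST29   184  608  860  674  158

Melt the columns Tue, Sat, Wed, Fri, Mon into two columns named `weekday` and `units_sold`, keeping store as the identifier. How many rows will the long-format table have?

35

7 store values × 5 melted columns = 35 rows.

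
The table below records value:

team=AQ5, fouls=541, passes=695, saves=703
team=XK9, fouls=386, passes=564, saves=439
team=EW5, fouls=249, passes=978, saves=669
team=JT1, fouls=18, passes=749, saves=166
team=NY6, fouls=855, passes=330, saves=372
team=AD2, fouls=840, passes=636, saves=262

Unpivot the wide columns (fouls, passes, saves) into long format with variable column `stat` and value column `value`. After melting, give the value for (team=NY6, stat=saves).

Unpivoting turns each (team, wide-column) pair into one long row.
The wide cell at row NY6, column saves holds 372, so the long row (NY6, saves) has value=372.

372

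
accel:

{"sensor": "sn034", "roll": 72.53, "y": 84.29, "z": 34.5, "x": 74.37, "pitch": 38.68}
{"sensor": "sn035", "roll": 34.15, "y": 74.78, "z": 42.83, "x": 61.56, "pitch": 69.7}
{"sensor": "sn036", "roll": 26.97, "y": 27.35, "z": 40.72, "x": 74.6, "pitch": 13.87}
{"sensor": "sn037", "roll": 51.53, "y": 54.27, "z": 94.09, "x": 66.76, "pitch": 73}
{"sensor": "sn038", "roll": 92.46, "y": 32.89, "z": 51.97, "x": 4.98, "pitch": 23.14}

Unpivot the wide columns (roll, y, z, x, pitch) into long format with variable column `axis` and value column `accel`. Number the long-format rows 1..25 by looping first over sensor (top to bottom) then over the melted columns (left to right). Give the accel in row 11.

26.97

25 rows total (5 × 5). Row 11: index ⌊(11-1)/5⌋ = 2 into sensor → sn036; (11-1) mod 5 = 0 into the melted columns → roll.
So row 11 is (sn036, roll, 26.97); accel = 26.97.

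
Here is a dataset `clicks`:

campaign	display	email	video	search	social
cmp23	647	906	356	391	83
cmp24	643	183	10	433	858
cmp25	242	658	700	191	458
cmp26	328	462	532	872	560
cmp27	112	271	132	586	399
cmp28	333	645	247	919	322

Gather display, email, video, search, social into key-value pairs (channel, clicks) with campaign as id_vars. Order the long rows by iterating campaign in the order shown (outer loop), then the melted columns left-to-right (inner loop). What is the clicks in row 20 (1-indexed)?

560

30 rows total (6 × 5). Row 20: index ⌊(20-1)/5⌋ = 3 into campaign → cmp26; (20-1) mod 5 = 4 into the melted columns → social.
So row 20 is (cmp26, social, 560); clicks = 560.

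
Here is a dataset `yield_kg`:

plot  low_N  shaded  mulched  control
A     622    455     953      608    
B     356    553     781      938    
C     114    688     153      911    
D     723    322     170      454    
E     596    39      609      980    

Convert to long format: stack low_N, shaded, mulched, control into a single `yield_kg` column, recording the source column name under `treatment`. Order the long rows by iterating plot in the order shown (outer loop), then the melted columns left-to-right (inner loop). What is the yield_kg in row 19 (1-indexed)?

20 rows total (5 × 4). Row 19: index ⌊(19-1)/4⌋ = 4 into plot → E; (19-1) mod 4 = 2 into the melted columns → mulched.
So row 19 is (E, mulched, 609); yield_kg = 609.

609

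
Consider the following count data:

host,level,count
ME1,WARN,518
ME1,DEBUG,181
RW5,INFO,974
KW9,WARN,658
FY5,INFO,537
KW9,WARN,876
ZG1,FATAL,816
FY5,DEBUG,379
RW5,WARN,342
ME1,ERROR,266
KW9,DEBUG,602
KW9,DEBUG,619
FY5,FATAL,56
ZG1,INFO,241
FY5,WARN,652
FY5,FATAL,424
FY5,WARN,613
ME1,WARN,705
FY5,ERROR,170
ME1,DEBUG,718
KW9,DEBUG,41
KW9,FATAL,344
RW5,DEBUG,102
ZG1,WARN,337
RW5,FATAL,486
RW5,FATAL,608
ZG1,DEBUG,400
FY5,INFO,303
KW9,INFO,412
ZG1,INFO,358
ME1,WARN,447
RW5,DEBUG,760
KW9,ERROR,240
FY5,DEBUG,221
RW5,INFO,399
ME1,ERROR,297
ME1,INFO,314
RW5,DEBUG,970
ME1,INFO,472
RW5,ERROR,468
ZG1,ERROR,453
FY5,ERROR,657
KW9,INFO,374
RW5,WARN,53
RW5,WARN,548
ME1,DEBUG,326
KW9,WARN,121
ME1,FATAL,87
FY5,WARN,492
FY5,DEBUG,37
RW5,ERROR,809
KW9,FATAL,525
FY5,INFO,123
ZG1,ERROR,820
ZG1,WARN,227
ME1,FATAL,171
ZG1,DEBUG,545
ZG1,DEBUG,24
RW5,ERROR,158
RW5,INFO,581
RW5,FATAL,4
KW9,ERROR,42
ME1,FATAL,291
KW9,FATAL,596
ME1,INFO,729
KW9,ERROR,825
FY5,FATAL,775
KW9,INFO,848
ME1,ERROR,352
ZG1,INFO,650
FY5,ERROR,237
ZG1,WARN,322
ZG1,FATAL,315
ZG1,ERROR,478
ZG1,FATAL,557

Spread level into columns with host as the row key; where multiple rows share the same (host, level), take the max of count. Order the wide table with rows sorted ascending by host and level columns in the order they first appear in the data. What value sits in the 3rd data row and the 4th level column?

291

With rows sorted ascending by host, row 3 is host=ME1. level columns in first-appearance order: WARN, DEBUG, INFO, FATAL, ERROR; column 4 is FATAL.
Long rows with host=ME1, level=FATAL: max(87, 171, 291) = 291.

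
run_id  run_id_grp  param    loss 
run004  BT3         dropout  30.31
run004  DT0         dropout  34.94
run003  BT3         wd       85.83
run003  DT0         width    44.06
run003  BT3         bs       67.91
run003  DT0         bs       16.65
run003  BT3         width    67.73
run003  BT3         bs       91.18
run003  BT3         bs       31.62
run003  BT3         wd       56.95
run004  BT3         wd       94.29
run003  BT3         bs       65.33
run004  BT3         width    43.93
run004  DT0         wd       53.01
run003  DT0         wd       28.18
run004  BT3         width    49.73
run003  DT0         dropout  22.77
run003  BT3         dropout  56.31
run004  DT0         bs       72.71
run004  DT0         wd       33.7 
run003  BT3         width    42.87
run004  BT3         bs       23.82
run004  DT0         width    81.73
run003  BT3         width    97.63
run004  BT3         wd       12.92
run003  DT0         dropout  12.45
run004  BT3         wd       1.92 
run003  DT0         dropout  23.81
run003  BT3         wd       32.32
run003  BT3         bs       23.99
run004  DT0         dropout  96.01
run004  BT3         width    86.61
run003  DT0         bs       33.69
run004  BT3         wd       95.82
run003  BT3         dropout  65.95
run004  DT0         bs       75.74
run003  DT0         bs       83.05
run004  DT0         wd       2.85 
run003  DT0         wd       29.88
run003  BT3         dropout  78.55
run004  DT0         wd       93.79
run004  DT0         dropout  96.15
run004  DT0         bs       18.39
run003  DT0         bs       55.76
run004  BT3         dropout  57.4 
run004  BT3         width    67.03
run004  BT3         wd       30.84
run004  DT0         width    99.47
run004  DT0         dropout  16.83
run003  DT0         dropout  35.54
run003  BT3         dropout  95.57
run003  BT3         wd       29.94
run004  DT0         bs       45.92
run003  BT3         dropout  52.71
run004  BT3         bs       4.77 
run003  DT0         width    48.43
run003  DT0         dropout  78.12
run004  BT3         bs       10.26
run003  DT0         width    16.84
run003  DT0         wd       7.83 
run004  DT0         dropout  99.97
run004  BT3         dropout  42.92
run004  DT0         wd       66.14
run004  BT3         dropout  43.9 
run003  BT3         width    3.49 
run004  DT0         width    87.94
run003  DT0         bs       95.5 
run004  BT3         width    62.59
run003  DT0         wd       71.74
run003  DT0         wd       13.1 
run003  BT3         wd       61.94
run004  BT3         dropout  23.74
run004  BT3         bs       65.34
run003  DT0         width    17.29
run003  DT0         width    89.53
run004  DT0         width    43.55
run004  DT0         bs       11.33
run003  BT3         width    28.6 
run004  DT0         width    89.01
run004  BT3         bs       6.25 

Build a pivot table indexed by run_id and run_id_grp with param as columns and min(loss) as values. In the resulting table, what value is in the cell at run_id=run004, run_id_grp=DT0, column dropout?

Rows with run_id=run004, run_id_grp=DT0 and param=dropout: loss values are 34.94, 96.01, 96.15, 16.83, 99.97.
min(34.94, 96.01, 96.15, 16.83, 99.97) = 16.83.

16.83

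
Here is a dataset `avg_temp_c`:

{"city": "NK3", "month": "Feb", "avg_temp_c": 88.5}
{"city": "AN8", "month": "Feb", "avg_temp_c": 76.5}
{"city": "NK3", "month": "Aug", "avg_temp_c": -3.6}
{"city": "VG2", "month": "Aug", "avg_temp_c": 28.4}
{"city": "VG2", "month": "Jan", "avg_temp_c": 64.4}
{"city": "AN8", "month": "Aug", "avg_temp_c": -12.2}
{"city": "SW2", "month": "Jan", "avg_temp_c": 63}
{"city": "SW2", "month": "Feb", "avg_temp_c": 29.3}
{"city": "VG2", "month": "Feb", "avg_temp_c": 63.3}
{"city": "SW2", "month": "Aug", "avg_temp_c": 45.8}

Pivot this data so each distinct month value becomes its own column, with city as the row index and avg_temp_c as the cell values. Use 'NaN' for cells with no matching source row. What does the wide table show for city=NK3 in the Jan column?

No long-format row has city=NK3 and month=Jan, so the cell is NaN.

NaN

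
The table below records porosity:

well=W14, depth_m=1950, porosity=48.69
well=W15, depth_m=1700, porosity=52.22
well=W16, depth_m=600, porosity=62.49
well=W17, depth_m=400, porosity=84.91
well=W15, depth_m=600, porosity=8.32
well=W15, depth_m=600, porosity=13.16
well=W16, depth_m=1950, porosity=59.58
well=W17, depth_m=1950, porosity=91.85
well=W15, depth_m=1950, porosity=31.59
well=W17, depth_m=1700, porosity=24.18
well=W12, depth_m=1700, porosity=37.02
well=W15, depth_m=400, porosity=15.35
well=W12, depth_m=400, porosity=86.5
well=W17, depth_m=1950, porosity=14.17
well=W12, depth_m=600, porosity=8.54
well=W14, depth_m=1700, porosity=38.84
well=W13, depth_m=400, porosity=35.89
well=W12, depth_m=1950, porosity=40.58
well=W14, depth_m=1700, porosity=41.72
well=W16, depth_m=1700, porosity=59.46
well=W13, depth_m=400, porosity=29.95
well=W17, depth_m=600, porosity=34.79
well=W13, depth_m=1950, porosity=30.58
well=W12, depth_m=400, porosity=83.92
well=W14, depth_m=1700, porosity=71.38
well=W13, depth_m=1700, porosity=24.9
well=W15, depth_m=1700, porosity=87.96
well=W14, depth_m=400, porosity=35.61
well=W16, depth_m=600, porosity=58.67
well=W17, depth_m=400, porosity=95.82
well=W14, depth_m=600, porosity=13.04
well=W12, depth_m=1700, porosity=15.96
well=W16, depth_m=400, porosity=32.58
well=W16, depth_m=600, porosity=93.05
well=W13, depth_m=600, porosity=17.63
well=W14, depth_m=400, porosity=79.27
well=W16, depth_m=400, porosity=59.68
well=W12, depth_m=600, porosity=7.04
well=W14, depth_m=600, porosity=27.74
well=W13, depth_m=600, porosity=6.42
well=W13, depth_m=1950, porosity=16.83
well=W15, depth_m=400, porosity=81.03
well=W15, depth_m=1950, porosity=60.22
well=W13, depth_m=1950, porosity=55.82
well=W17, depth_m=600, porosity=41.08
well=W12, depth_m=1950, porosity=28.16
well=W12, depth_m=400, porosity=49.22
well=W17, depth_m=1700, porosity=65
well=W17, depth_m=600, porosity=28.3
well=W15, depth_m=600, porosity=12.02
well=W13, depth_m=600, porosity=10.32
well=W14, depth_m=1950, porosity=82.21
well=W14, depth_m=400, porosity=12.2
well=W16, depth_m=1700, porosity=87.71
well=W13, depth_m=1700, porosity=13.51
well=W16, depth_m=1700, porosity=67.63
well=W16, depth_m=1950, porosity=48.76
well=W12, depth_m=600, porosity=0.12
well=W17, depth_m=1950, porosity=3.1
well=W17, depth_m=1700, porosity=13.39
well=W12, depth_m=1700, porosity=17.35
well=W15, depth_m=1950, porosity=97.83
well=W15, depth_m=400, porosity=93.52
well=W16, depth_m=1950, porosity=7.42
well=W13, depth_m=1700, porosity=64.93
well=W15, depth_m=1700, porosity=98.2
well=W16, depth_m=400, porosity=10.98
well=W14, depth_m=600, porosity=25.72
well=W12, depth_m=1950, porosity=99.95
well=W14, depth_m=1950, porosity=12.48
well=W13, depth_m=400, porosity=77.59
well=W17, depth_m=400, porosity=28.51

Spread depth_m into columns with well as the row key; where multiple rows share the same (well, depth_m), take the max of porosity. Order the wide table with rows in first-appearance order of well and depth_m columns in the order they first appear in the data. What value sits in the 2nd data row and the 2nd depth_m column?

98.2

With rows in first-appearance order of well, row 2 is well=W15. depth_m columns in first-appearance order: 1950, 1700, 600, 400; column 2 is 1700.
Long rows with well=W15, depth_m=1700: max(52.22, 87.96, 98.2) = 98.2.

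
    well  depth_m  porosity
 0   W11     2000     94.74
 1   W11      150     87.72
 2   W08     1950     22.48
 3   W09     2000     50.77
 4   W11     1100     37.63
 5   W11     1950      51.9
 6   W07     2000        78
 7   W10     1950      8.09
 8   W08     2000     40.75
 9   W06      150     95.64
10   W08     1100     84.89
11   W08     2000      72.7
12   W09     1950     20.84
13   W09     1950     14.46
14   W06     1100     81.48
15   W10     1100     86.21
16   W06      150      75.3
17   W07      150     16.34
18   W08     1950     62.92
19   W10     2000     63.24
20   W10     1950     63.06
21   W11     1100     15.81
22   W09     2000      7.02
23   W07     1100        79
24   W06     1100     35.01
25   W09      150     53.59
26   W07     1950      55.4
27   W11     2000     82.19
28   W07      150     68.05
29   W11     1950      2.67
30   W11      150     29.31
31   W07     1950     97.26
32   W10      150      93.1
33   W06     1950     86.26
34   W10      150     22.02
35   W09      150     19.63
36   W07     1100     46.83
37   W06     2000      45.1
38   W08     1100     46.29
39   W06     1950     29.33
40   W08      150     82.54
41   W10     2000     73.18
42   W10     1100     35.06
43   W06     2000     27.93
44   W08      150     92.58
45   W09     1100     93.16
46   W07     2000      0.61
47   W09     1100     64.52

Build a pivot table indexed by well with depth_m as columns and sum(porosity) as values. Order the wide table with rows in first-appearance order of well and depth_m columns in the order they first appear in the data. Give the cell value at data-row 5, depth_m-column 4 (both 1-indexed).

121.27

With rows in first-appearance order of well, row 5 is well=W10. depth_m columns in first-appearance order: 2000, 150, 1950, 1100; column 4 is 1100.
Long rows with well=W10, depth_m=1100: 86.21 + 35.06 = 121.27.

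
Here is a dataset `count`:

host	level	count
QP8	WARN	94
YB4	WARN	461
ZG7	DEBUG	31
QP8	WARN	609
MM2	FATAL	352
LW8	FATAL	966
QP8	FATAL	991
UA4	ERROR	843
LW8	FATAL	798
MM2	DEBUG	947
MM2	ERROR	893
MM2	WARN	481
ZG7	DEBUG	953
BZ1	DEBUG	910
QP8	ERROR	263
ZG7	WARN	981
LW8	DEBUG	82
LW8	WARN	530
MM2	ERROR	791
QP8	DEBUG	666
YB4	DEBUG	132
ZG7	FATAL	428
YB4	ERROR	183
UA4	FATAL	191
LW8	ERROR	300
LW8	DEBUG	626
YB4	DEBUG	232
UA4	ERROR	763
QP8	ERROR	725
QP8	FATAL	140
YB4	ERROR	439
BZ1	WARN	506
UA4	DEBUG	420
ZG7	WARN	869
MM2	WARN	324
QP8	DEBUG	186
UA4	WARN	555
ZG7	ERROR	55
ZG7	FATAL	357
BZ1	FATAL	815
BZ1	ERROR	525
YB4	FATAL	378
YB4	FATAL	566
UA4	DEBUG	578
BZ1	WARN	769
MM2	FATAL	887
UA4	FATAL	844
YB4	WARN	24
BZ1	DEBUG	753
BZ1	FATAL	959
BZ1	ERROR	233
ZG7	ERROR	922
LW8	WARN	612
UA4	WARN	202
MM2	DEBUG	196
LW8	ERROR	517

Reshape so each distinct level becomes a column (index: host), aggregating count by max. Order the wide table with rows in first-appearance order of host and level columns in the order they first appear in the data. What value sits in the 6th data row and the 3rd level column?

With rows in first-appearance order of host, row 6 is host=UA4. level columns in first-appearance order: WARN, DEBUG, FATAL, ERROR; column 3 is FATAL.
Long rows with host=UA4, level=FATAL: max(191, 844) = 844.

844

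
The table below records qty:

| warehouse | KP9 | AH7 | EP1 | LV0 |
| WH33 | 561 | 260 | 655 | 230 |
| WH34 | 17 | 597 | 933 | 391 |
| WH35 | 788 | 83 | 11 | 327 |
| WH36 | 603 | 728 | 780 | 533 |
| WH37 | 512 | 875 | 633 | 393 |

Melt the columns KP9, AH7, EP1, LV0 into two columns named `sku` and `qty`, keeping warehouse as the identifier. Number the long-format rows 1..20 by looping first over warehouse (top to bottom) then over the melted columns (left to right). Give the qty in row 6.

597

20 rows total (5 × 4). Row 6: index ⌊(6-1)/4⌋ = 1 into warehouse → WH34; (6-1) mod 4 = 1 into the melted columns → AH7.
So row 6 is (WH34, AH7, 597); qty = 597.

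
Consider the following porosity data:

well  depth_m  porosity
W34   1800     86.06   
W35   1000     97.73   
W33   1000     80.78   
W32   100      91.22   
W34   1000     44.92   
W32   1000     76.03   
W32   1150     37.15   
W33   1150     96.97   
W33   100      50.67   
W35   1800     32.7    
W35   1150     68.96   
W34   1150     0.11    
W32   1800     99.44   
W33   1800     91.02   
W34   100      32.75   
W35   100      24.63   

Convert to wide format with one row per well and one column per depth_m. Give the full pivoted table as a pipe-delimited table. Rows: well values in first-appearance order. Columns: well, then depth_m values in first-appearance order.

Columns: well plus the 4 distinct depth_m values (1800, 1000, 100, 1150).
For example, row W34 column 1800 takes porosity=86.06 from the long row (W34, 1800).

| well | 1800 | 1000 | 100 | 1150 |
| W34 | 86.06 | 44.92 | 32.75 | 0.11 |
| W35 | 32.7 | 97.73 | 24.63 | 68.96 |
| W33 | 91.02 | 80.78 | 50.67 | 96.97 |
| W32 | 99.44 | 76.03 | 91.22 | 37.15 |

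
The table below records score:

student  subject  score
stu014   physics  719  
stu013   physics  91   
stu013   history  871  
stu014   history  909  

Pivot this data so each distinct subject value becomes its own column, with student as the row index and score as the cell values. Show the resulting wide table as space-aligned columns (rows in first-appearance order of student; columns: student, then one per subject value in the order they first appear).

student  physics  history
stu014   719      909    
stu013   91       871    

Columns: student plus the 2 distinct subject values (physics, history).
For example, row stu014 column physics takes score=719 from the long row (stu014, physics).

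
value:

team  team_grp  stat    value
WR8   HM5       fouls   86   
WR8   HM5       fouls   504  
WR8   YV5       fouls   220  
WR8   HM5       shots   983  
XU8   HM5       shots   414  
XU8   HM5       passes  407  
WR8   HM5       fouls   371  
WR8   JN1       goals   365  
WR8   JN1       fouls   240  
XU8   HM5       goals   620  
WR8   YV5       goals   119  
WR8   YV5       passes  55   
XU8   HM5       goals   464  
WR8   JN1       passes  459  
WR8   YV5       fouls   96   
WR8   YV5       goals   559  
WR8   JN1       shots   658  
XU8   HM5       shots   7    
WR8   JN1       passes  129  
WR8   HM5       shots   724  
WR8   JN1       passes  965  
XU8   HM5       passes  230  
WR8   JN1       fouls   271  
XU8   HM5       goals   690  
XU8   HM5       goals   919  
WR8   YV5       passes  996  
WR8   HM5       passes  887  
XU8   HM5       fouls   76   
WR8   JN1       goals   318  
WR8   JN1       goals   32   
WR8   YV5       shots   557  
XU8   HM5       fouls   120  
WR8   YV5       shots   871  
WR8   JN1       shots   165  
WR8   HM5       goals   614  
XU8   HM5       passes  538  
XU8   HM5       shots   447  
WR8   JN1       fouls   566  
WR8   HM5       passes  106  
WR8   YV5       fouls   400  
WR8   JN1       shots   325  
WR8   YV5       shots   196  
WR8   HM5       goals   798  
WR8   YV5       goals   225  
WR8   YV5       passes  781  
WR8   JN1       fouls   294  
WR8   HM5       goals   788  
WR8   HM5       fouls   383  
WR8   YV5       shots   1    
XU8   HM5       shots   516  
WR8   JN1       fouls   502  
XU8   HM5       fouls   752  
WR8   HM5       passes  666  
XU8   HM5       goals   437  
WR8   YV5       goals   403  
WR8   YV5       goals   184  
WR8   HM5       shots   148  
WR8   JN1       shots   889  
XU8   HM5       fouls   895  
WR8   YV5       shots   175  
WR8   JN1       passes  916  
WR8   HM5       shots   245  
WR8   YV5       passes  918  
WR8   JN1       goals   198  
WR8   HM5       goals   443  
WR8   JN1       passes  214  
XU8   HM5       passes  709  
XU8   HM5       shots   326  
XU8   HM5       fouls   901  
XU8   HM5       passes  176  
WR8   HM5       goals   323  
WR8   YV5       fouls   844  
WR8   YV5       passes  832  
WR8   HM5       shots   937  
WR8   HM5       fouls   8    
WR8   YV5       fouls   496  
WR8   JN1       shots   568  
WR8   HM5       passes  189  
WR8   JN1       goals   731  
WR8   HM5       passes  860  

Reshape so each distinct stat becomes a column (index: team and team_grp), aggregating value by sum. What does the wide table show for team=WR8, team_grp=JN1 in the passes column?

Rows with team=WR8, team_grp=JN1 and stat=passes: value values are 459, 129, 965, 916, 214.
459 + 129 + 965 + 916 + 214 = 2683.

2683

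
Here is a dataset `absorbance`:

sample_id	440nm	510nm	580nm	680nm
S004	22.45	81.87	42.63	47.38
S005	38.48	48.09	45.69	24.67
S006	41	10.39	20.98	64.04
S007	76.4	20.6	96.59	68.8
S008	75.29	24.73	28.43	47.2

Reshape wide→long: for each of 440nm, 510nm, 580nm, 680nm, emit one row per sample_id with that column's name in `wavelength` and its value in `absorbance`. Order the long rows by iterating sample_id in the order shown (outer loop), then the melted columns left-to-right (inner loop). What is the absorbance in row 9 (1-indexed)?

20 rows total (5 × 4). Row 9: index ⌊(9-1)/4⌋ = 2 into sample_id → S006; (9-1) mod 4 = 0 into the melted columns → 440nm.
So row 9 is (S006, 440nm, 41); absorbance = 41.

41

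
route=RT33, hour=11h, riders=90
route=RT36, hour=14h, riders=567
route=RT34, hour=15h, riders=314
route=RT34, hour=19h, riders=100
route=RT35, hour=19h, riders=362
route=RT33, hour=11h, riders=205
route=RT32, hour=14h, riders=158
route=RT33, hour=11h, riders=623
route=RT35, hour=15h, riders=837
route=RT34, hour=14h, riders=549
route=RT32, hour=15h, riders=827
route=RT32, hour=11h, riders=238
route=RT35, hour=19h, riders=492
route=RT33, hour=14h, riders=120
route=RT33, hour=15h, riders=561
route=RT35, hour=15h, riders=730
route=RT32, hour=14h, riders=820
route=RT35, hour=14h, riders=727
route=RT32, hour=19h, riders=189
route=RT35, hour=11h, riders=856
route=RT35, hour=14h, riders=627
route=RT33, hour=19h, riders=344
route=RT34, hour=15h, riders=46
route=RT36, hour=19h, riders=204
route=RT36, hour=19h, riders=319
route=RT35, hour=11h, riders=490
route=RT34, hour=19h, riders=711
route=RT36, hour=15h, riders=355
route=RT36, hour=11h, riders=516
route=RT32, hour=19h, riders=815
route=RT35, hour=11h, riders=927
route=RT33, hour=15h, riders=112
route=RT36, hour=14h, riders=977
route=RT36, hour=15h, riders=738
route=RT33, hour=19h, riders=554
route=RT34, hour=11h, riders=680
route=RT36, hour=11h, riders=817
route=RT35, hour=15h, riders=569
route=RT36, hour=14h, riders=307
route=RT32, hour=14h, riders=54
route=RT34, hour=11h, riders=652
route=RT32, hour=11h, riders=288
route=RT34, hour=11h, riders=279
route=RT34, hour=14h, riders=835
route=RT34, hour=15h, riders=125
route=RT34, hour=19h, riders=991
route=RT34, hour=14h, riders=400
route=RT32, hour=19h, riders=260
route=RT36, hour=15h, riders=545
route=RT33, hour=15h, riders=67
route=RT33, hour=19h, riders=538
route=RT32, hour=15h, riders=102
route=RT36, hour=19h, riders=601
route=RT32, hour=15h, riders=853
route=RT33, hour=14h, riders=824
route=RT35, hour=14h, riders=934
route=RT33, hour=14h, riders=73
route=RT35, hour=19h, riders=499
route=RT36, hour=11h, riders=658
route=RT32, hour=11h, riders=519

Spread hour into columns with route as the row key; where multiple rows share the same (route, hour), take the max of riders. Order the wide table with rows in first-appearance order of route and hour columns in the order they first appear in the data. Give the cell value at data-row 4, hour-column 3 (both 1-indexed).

837

With rows in first-appearance order of route, row 4 is route=RT35. hour columns in first-appearance order: 11h, 14h, 15h, 19h; column 3 is 15h.
Long rows with route=RT35, hour=15h: max(837, 730, 569) = 837.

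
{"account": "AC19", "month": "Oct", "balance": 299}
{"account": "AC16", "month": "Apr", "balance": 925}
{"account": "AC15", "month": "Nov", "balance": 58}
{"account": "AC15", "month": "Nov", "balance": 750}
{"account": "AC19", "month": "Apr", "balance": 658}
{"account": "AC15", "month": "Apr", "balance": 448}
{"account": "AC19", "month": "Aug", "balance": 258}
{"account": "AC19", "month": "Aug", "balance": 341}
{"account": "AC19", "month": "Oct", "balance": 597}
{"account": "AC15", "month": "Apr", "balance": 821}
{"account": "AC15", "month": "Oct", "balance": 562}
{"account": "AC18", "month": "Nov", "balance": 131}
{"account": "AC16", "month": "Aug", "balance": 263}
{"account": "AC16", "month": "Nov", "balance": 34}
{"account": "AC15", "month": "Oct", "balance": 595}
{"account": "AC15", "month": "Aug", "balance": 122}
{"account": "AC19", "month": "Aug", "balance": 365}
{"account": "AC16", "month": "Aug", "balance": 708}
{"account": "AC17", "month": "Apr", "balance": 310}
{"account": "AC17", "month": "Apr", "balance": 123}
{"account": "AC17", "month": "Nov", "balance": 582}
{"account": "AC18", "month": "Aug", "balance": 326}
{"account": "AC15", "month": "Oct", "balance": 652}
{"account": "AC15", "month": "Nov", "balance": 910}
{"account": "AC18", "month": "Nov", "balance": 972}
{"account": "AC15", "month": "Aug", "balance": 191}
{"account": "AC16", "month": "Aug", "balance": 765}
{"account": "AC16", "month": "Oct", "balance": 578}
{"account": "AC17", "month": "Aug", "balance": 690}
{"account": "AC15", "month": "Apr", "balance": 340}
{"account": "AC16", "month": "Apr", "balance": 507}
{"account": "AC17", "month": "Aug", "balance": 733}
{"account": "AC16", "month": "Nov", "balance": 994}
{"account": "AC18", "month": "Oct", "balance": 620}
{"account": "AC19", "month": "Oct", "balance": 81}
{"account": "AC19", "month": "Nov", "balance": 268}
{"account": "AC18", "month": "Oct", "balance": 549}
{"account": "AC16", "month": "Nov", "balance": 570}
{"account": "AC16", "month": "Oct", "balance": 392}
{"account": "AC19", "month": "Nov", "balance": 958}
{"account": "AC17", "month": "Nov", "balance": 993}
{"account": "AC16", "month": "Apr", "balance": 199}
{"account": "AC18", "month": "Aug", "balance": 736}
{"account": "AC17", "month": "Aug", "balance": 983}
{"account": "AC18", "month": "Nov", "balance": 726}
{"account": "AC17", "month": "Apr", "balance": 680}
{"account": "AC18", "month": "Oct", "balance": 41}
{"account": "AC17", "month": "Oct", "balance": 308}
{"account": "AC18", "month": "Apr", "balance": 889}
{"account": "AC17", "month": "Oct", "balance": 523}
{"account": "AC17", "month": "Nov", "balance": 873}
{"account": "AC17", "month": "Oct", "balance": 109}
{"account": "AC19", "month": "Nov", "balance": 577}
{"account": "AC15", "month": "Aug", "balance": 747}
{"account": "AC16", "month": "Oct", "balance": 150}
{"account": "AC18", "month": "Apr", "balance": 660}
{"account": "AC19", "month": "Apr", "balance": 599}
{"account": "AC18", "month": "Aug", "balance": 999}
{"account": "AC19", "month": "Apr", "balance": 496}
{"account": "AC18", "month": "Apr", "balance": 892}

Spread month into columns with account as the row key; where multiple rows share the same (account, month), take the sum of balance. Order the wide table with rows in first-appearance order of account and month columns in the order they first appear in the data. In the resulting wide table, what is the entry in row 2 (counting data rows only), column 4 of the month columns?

1736

With rows in first-appearance order of account, row 2 is account=AC16. month columns in first-appearance order: Oct, Apr, Nov, Aug; column 4 is Aug.
Long rows with account=AC16, month=Aug: 263 + 708 + 765 = 1736.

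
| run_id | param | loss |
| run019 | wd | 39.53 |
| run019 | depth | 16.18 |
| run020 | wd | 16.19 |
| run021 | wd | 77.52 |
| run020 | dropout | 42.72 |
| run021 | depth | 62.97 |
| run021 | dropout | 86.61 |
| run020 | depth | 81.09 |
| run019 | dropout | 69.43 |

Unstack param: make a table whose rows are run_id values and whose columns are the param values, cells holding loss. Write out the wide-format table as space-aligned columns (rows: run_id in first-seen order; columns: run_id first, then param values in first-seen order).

Columns: run_id plus the 3 distinct param values (wd, depth, dropout).
For example, row run019 column wd takes loss=39.53 from the long row (run019, wd).

run_id  wd     depth  dropout
run019  39.53  16.18  69.43  
run020  16.19  81.09  42.72  
run021  77.52  62.97  86.61  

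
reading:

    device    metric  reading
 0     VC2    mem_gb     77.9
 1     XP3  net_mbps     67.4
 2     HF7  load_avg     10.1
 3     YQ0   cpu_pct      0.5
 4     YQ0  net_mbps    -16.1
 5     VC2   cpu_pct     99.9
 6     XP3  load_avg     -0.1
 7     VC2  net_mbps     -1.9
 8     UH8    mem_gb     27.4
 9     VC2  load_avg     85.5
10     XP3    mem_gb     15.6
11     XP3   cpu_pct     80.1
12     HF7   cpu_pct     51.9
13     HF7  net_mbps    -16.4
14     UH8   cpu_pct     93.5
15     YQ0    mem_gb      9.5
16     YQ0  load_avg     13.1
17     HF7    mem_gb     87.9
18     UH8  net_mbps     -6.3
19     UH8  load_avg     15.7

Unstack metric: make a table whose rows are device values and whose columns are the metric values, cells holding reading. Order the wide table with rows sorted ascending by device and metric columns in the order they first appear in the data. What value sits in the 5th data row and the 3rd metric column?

13.1

With rows sorted ascending by device, row 5 is device=YQ0. metric columns in first-appearance order: mem_gb, net_mbps, load_avg, cpu_pct; column 3 is load_avg.
Long rows with device=YQ0, metric=load_avg: reading = 13.1.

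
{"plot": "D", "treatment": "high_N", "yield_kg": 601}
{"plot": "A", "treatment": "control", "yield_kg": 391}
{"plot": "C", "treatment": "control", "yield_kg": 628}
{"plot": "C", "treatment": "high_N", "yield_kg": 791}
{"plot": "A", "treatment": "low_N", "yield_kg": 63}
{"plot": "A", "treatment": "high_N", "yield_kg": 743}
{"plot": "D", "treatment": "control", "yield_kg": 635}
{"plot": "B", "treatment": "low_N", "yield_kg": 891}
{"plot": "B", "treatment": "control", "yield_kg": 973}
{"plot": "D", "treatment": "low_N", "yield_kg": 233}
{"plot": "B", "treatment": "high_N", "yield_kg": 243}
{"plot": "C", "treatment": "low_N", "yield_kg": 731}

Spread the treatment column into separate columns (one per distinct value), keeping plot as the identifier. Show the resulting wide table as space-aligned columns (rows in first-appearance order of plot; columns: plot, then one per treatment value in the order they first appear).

plot  high_N  control  low_N
D     601     635      233  
A     743     391      63   
C     791     628      731  
B     243     973      891  

Columns: plot plus the 3 distinct treatment values (high_N, control, low_N).
For example, row D column high_N takes yield_kg=601 from the long row (D, high_N).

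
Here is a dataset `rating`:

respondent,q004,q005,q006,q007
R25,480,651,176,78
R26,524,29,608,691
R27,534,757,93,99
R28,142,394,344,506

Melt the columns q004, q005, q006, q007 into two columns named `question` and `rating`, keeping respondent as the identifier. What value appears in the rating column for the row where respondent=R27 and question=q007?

99

Unpivoting turns each (respondent, wide-column) pair into one long row.
The wide cell at row R27, column q007 holds 99, so the long row (R27, q007) has rating=99.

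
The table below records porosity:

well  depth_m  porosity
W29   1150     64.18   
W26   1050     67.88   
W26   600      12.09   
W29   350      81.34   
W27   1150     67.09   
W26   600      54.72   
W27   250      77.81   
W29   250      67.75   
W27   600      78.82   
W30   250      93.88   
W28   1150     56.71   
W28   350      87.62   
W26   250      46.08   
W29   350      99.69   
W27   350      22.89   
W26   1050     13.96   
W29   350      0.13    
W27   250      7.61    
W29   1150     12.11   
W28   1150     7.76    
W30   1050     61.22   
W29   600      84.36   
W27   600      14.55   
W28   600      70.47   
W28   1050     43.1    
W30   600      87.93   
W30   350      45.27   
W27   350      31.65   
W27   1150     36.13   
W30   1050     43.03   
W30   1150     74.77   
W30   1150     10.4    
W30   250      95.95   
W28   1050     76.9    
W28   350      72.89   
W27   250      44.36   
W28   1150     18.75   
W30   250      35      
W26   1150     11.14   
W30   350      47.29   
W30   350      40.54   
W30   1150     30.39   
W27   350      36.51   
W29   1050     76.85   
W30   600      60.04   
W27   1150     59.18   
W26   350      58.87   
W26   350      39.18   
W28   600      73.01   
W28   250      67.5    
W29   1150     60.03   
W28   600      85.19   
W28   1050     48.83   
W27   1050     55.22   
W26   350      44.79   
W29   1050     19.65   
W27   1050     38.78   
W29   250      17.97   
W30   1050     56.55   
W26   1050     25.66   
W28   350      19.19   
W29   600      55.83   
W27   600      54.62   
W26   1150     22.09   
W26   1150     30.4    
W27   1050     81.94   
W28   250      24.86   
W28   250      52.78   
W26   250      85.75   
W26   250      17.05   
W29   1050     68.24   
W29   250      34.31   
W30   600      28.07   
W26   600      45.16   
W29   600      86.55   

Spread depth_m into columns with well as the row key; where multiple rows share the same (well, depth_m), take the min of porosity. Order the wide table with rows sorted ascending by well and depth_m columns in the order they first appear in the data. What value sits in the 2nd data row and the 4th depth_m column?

22.89

With rows sorted ascending by well, row 2 is well=W27. depth_m columns in first-appearance order: 1150, 1050, 600, 350, 250; column 4 is 350.
Long rows with well=W27, depth_m=350: min(22.89, 31.65, 36.51) = 22.89.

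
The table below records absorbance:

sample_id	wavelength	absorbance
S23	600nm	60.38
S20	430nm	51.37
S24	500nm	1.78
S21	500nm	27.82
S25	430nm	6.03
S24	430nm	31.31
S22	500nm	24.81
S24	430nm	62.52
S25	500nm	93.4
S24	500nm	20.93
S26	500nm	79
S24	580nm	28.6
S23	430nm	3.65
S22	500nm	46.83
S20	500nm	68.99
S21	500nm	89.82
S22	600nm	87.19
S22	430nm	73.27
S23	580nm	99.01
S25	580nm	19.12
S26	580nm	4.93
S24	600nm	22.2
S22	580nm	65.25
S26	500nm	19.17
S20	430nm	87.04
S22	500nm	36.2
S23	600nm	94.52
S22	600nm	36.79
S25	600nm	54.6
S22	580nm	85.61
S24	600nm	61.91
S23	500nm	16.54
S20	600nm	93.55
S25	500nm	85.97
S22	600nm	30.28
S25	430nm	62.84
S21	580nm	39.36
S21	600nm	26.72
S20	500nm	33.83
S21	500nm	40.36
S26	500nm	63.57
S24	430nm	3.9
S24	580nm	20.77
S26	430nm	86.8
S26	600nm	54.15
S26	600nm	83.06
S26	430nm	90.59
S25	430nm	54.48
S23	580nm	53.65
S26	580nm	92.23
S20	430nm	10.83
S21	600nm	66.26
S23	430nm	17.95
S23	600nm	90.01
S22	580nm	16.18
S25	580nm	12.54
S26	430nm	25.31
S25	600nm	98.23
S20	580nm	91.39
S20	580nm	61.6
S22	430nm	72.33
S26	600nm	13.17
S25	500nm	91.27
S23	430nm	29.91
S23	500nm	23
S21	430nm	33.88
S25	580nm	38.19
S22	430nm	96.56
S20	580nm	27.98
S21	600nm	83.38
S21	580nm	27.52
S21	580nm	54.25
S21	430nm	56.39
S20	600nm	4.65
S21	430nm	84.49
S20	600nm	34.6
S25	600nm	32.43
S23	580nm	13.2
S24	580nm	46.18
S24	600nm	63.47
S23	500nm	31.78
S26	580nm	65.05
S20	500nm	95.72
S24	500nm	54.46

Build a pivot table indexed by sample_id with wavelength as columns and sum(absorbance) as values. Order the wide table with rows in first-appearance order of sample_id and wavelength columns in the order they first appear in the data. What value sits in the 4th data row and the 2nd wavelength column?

174.76

With rows in first-appearance order of sample_id, row 4 is sample_id=S21. wavelength columns in first-appearance order: 600nm, 430nm, 500nm, 580nm; column 2 is 430nm.
Long rows with sample_id=S21, wavelength=430nm: 33.88 + 56.39 + 84.49 = 174.76.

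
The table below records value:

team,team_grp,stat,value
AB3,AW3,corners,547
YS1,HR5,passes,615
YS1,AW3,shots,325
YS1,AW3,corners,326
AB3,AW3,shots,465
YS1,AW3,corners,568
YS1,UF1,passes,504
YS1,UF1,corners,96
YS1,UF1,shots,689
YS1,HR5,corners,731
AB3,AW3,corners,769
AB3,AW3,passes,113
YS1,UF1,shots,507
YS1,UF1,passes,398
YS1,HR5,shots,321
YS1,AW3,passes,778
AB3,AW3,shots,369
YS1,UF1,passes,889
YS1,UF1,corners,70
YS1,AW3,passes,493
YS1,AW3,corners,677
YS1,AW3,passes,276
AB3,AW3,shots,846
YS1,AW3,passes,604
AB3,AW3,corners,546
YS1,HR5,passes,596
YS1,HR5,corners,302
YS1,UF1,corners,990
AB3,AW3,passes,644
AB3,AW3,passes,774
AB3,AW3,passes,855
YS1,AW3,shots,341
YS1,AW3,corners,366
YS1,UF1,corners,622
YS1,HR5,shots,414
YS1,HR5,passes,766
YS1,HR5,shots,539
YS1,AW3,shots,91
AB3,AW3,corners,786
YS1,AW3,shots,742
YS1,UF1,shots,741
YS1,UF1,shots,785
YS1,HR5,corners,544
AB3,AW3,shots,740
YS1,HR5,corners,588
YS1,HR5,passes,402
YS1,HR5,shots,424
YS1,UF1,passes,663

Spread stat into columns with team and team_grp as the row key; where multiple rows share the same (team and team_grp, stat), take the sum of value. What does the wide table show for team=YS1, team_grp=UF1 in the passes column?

2454

Rows with team=YS1, team_grp=UF1 and stat=passes: value values are 504, 398, 889, 663.
504 + 398 + 889 + 663 = 2454.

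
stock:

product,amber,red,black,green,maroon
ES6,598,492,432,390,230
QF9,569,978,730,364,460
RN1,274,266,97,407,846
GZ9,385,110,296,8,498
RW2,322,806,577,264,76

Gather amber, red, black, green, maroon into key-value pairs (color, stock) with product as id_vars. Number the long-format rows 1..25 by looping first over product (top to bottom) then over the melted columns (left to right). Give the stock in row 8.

730

25 rows total (5 × 5). Row 8: index ⌊(8-1)/5⌋ = 1 into product → QF9; (8-1) mod 5 = 2 into the melted columns → black.
So row 8 is (QF9, black, 730); stock = 730.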